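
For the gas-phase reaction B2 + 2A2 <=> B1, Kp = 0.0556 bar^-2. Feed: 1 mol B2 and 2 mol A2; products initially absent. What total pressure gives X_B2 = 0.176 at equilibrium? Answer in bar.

Let X = conversion of B2 (basis 1 mol B2); extent of reaction ξ = X.
Mole table: n_B2 = 1 − X; n_A2 = 2 − 2X; n_B1 = X.
Total moles n_T = 3 − 2X.
Kp = p_B1 / (p_B2 p_A2^2) with p_i = (n_i/n_T)·P.
At X = 0.176: the mole-fraction product g(X) = Π y_i^ν_i = 0.5515. Since Kp = g(X)·P^{-2}, P = (g/Kp)^(1/2) = (0.5515/0.0556)^(1/2) = 3.15 bar.

P = 3.15 bar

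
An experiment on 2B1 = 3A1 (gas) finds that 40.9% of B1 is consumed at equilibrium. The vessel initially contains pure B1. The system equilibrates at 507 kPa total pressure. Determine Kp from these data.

Kp = 278 kPa

Let X = conversion of B1 (basis 1 mol B1); extent of reaction ξ = 0.5X.
Species balance: n_B1 = 1 − X; n_A1 = 1.5X.
Summing: n_T = 1 + 0.5X.
At X = 0.409: n_B1 = 0.591, n_A1 = 0.613, n_T = 1.2.
p_i = (n_i/n_T)·P. Kp = p_A1^3 / (p_B1^2) = 278 kPa.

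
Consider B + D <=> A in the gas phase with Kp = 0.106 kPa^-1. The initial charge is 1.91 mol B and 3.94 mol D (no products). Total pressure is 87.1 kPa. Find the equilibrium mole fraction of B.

y_B = 0.074

Take 1.91 mol B as basis and let X be its fractional conversion, so ξ = 1.91X.
Moles: n_B = 1.91 − 1.91X; n_D = 3.94 − 1.91X; n_A = 1.91X.
Summing: n_T = 5.85 − 1.91X.
y_i = n_i/n_T, p_i = y_i·P. Kp = p_A / (p_B p_D).
Setting this equal to 0.106 kPa^-1 and taking the physical root (0 < X < 1) gives X = 0.836.
Then n_B = 0.314, n_T = 4.25, so y_B = 0.074.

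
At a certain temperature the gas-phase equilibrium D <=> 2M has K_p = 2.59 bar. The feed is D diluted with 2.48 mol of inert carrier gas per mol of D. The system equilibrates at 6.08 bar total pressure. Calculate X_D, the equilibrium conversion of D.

Let X = conversion of D (basis 1 mol D); extent of reaction ξ = X.
Mole table: n_D = 1 − X; n_M = 2X; n_I = 2.48 (inert).
Total moles n_T = 3.48 + X.
Mole fractions y_i = n_i/n_T; K_p = p_M^2 / (p_D) with p_i = y_i·P.
Substituting and setting equal to 2.59 bar gives a polynomial in X; the root in (0,1) is X = 0.472.

X = 0.472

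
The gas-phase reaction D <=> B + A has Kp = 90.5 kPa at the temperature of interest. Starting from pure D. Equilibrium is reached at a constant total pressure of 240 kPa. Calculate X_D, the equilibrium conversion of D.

X = 0.523

Basis: 1 mol D initially; let X = conversion of D. Extent ξ = X.
At extent ξ: n_D = 1 − X; n_B = X; n_A = X.
Total moles n_T = 1 + X.
With p_i = (n_i/n_T)P, Kp = p_B p_A / (p_D).
This yields a degree-2 equation in X; solving on (0,1), X = 0.523.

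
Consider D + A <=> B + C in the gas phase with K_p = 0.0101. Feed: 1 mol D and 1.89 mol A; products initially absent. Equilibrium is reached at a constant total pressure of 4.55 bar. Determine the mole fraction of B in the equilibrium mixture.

y_B = 0.043

Take 1 mol D as basis and let X be its fractional conversion, so ξ = X.
Mole table: n_D = 1 − X; n_A = 1.89 − X; n_B = X; n_C = X.
Total moles n_T = 2.89 (Δν = 0, constant).
y_i = n_i/n_T, p_i = y_i·P. K_p = p_B p_C / (p_D p_A).
This yields a degree-2 equation in X; solving on (0,1), X = 0.125.
Then n_B = 0.125, n_T = 2.89, so y_B = 0.043.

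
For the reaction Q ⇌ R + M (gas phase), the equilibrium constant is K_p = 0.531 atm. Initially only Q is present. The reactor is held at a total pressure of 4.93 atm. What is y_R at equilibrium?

y_R = 0.238

Basis: 1 mol Q initially; let X = conversion of Q. Extent ξ = X.
Species balance: n_Q = 1 − X; n_R = X; n_M = X.
n_T = Σnᵢ = 1 + X.
Mole fractions y_i = n_i/n_T; K_p = p_R p_M / (p_Q) with p_i = y_i·P.
This yields a degree-2 equation in X; solving on (0,1), X = 0.312.
Then n_R = 0.312, n_T = 1.31, so y_R = 0.238.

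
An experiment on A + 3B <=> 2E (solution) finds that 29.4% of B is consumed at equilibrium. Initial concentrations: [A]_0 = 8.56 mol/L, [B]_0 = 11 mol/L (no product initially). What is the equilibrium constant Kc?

Let X = conversion of B.
Concentrations: [A] = 8.56 − 3.67X; [B] = 11 − 11X; [E] = 7.33X.
At X = 0.294: [A] = 7.48, [B] = 7.77, [E] = 2.16.
Kc = [E]^2 / ([A] [B]^3) = 0.00133 (mol/L)^-2.

Kc = 0.00133 (mol/L)^-2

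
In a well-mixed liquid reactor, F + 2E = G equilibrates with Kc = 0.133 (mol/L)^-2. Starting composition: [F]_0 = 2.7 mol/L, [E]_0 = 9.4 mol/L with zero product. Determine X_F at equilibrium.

X = 0.781

Let X = conversion of F; extent ξ = 2.7·X mol/L.
Concentrations: [F] = 2.7 − 2.7X; [E] = 9.4 − 5.4X; [G] = 2.7X.
Kc = [G] / ([F] [E]^2).
Solving Kc = 0.133 for X ∈ (0,1): X = 0.781.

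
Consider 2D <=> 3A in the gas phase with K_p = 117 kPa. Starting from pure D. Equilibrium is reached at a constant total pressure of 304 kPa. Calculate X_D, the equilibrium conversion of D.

Take 1 mol D as basis and let X be its fractional conversion, so ξ = 0.5X.
Species balance: n_D = 1 − X; n_A = 1.5X.
Total moles n_T = 1 + 0.5X.
Mole fractions y_i = n_i/n_T; K_p = p_A^3 / (p_D^2) with p_i = y_i·P.
This yields a degree-3 equation in X; solving on (0,1), X = 0.375.

X = 0.375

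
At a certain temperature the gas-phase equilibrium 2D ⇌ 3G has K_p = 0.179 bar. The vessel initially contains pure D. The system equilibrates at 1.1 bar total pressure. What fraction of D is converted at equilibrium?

Take 1 mol D as basis and let X be its fractional conversion, so ξ = 0.5X.
Mole table: n_D = 1 − X; n_G = 1.5X.
n_T = Σnᵢ = 1 + 0.5X.
Mole fractions y_i = n_i/n_T; K_p = p_G^3 / (p_D^2) with p_i = y_i·P.
Equating to 0.179 bar and solving on 0 < X < 1: X = 0.301.

X = 0.301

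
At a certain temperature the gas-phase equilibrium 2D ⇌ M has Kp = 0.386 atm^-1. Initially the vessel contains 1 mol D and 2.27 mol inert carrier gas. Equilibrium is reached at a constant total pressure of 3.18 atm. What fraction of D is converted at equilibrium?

Let X = conversion of D (basis 1 mol D); extent of reaction ξ = 0.5X.
Mole table: n_D = 1 − X; n_M = 0.5X; n_I = 2.27 (inert).
Summing: n_T = 3.27 − 0.5X.
With p_i = (n_i/n_T)P, Kp = p_M / (p_D^2).
This yields a degree-2 equation in X; solving on (0,1), X = 0.342.

X = 0.342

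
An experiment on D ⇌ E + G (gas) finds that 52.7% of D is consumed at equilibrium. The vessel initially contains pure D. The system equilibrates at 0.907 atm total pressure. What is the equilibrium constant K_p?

K_p = 0.349 atm

Basis: 1 mol D initially; let X = conversion of D. Extent ξ = X.
Species balance: n_D = 1 − X; n_E = X; n_G = X.
n_T = Σnᵢ = 1 + X.
At X = 0.527: n_D = 0.473, n_E = 0.527, n_G = 0.527, n_T = 1.53.
p_i = (n_i/n_T)·P. K_p = p_E p_G / (p_D) = 0.349 atm.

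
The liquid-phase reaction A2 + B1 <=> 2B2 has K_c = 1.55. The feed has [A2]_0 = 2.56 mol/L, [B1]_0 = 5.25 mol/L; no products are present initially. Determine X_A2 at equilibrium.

X = 0.528

Let X = conversion of A2; extent ξ = 2.56·X mol/L.
Concentrations: [A2] = 2.56 − 2.56X; [B1] = 5.25 − 2.56X; [B2] = 5.12X.
K_c = [B2]^2 / ([A2] [B1]).
This equals 1.55 at X = 0.528 (the root in 0 < X < 1).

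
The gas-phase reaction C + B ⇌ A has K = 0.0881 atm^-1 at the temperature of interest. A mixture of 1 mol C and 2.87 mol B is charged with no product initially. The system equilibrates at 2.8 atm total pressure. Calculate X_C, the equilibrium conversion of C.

X = 0.153

Take 1 mol C as basis and let X be its fractional conversion, so ξ = X.
Moles: n_C = 1 − X; n_B = 2.87 − X; n_A = X.
n_T = Σnᵢ = 3.87 − X.
With p_i = (n_i/n_T)P, K = p_A / (p_C p_B).
Setting this equal to 0.0881 atm^-1 and taking the physical root (0 < X < 1) gives X = 0.153.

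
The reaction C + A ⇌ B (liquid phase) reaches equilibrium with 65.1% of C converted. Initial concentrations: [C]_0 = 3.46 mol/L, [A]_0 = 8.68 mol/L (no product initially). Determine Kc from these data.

Kc = 0.29 L/mol

Let X = conversion of C.
Concentrations: [C] = 3.46 − 3.46X; [A] = 8.68 − 3.46X; [B] = 3.46X.
At X = 0.651: [C] = 1.21, [A] = 6.43, [B] = 2.25.
Kc = [B] / ([C] [A]) = 0.29 L/mol.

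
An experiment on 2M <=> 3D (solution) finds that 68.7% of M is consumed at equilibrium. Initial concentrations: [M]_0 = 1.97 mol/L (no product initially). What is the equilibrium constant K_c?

Let X = conversion of M.
Concentrations: [M] = 1.97 − 1.97X; [D] = 2.96X.
At X = 0.687: [M] = 0.617, [D] = 2.03.
K_c = [D]^3 / ([M]^2) = 22 mol/L.

K_c = 22 mol/L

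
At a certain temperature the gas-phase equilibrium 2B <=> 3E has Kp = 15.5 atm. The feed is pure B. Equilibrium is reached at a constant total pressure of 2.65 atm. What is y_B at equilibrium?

Let X = conversion of B (basis 1 mol B); extent of reaction ξ = 0.5X.
Species balance: n_B = 1 − X; n_E = 1.5X.
Summing: n_T = 1 + 0.5X.
y_i = n_i/n_T, p_i = y_i·P. Kp = p_E^3 / (p_B^2).
This yields a degree-3 equation in X; solving on (0,1), X = 0.652.
Then n_B = 0.348, n_T = 1.33, so y_B = 0.262.

y_B = 0.262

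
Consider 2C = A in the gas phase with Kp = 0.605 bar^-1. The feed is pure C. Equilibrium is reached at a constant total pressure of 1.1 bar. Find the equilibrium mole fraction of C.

Basis: 1 mol C initially; let X = conversion of C. Extent ξ = 0.5X.
Species balance: n_C = 1 − X; n_A = 0.5X.
n_T = Σnᵢ = 1 − 0.5X.
Mole fractions y_i = n_i/n_T; Kp = p_A / (p_C^2) with p_i = y_i·P.
This yields a degree-2 equation in X; solving on (0,1), X = 0.477.
Then n_C = 0.523, n_T = 0.761, so y_C = 0.686.

y_C = 0.686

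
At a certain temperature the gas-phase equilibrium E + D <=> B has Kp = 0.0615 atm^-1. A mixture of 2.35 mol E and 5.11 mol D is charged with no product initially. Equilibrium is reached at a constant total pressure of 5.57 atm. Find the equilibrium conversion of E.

X = 0.186

Take 2.35 mol E as basis and let X be its fractional conversion, so ξ = 2.35X.
Species balance: n_E = 2.35 − 2.35X; n_D = 5.11 − 2.35X; n_B = 2.35X.
Total moles n_T = 7.46 − 2.35X.
y_i = n_i/n_T, p_i = y_i·P. Kp = p_B / (p_E p_D).
Substituting and setting equal to 0.0615 atm^-1 gives a polynomial in X; the root in (0,1) is X = 0.186.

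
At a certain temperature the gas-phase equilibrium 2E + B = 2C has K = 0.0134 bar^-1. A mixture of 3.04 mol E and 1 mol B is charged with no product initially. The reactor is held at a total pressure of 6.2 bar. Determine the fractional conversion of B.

Basis: 1 mol B initially; let X = conversion of B. Extent ξ = X.
Moles: n_E = 3.04 − 2X; n_B = 1 − X; n_C = 2X.
Total moles n_T = 4.04 − X.
With p_i = (n_i/n_T)P, K = p_C^2 / (p_E^2 p_B).
This yields a degree-3 equation in X; solving on (0,1), X = 0.178.

X = 0.178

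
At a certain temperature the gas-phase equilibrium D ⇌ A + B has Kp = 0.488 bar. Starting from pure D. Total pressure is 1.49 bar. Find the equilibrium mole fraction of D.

Let X = conversion of D (basis 1 mol D); extent of reaction ξ = X.
Mole table: n_D = 1 − X; n_A = X; n_B = X.
Total moles n_T = 1 + X.
With p_i = (n_i/n_T)P, Kp = p_A p_B / (p_D).
This yields a degree-2 equation in X; solving on (0,1), X = 0.497.
Then n_D = 0.503, n_T = 1.5, so y_D = 0.336.

y_D = 0.336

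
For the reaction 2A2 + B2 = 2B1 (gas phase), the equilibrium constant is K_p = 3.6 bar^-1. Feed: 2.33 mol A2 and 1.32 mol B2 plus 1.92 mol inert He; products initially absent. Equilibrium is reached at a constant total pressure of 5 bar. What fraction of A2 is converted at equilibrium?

Basis: 2.33 mol A2 initially; let X = conversion of A2. Extent ξ = 1.17X.
Moles: n_A2 = 2.33 − 2.33X; n_B2 = 1.32 − 1.17X; n_B1 = 2.33X; n_I = 1.92 (inert).
Total moles n_T = 5.57 − 1.17X.
Mole fractions y_i = n_i/n_T; K_p = p_B1^2 / (p_A2^2 p_B2) with p_i = y_i·P.
Equating to 3.6 bar^-1 and solving on 0 < X < 1: X = 0.602.

X = 0.602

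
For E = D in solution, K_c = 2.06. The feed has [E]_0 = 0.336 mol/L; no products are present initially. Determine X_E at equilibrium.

X = 0.673

Let X = conversion of E; extent ξ = 0.336·X mol/L.
Concentrations: [E] = 0.336 − 0.336X; [D] = 0.336X.
K_c = [D] / ([E]).
Solving K_c = 2.06 for X ∈ (0,1): X = 0.673.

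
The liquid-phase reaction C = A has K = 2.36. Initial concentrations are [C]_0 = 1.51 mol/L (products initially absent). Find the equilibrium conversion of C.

Let X = conversion of C; extent ξ = 1.51·X mol/L.
Concentrations: [C] = 1.51 − 1.51X; [A] = 1.51X.
K = [A] / ([C]).
Solving K = 2.36 for X ∈ (0,1): X = 0.702.

X = 0.702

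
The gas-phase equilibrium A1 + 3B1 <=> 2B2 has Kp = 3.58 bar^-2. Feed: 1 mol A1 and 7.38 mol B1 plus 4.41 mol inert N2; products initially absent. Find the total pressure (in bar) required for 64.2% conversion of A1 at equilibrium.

Basis: 1 mol A1 initially; let X = conversion of A1. Extent ξ = X.
Species balance: n_A1 = 1 − X; n_B1 = 7.38 − 3X; n_B2 = 2X; n_I = 4.41 (inert).
Summing: n_T = 12.8 − 2X.
Kp = p_B2^2 / (p_A1 p_B1^3) with p_i = (n_i/n_T)·P.
At X = 0.642: the mole-fraction product g(X) = Π y_i^ν_i = 3.758. Since Kp = g(X)·P^{-2}, P = (g/Kp)^(1/2) = (3.758/3.58)^(1/2) = 1.02 bar.

P = 1.02 bar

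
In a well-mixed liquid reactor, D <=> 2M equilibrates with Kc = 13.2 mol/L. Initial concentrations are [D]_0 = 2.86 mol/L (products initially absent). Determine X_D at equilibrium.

Let X = conversion of D; extent ξ = 2.86·X mol/L.
Concentrations: [D] = 2.86 − 2.86X; [M] = 5.72X.
Kc = [M]^2 / ([D]).
Solving Kc = 13.2 for X ∈ (0,1): X = 0.642.

X = 0.642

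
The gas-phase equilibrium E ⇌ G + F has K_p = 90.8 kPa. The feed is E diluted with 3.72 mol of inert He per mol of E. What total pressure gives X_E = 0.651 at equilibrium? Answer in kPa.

Let X = conversion of E (basis 1 mol E); extent of reaction ξ = X.
Moles: n_E = 1 − X; n_G = X; n_F = X; n_I = 3.72 (inert).
Total moles n_T = 4.72 + X.
K_p = p_G p_F / (p_E) with p_i = (n_i/n_T)·P.
At X = 0.651: the mole-fraction product g(X) = Π y_i^ν_i = 0.2261. Since K_p = g(X)·P^{1}, P = (K_p/g)^(1/1) = (90.8/0.2261)^(1/1) = 402 kPa.

P = 402 kPa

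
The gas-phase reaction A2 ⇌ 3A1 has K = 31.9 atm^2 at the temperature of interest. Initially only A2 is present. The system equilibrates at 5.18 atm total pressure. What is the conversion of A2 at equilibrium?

X = 0.444

Basis: 1 mol A2 initially; let X = conversion of A2. Extent ξ = X.
Mole table: n_A2 = 1 − X; n_A1 = 3X.
n_T = Σnᵢ = 1 + 2X.
Mole fractions y_i = n_i/n_T; K = p_A1^3 / (p_A2) with p_i = y_i·P.
Substituting and setting equal to 31.9 atm^2 gives a polynomial in X; the root in (0,1) is X = 0.444.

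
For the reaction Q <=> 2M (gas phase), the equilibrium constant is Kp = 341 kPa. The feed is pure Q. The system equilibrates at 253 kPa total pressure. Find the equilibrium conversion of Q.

Take 1 mol Q as basis and let X be its fractional conversion, so ξ = X.
Mole table: n_Q = 1 − X; n_M = 2X.
n_T = Σnᵢ = 1 + X.
With p_i = (n_i/n_T)P, Kp = p_M^2 / (p_Q).
Equating to 341 kPa and solving on 0 < X < 1: X = 0.502.

X = 0.502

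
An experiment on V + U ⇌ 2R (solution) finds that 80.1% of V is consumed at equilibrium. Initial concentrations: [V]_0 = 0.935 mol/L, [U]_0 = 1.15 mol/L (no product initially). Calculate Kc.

Kc = 30.1

Let X = conversion of V.
Concentrations: [V] = 0.935 − 0.935X; [U] = 1.15 − 0.935X; [R] = 1.87X.
At X = 0.801: [V] = 0.186, [U] = 0.401, [R] = 1.5.
Kc = [R]^2 / ([V] [U]) = 30.1.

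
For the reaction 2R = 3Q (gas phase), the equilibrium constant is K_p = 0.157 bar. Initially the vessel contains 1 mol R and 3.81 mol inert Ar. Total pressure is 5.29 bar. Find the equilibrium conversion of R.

X = 0.282

Basis: 1 mol R initially; let X = conversion of R. Extent ξ = 0.5X.
Mole table: n_R = 1 − X; n_Q = 1.5X; n_I = 3.81 (inert).
Summing: n_T = 4.81 + 0.5X.
With p_i = (n_i/n_T)P, K_p = p_Q^3 / (p_R^2).
Substituting and setting equal to 0.157 bar gives a polynomial in X; the root in (0,1) is X = 0.282.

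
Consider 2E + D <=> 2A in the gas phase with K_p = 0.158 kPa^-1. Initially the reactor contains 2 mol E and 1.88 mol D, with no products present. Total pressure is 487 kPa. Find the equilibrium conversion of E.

X = 0.837

Let X = conversion of E (basis 2 mol E); extent of reaction ξ = X.
Mole table: n_E = 2 − 2X; n_D = 1.88 − X; n_A = 2X.
Summing: n_T = 3.88 − X.
Mole fractions y_i = n_i/n_T; K_p = p_A^2 / (p_E^2 p_D) with p_i = y_i·P.
Substituting and setting equal to 0.158 kPa^-1 gives a polynomial in X; the root in (0,1) is X = 0.837.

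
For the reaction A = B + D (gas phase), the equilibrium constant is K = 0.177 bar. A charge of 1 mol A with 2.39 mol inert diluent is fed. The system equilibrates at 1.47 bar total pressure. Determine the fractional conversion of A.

Let X = conversion of A (basis 1 mol A); extent of reaction ξ = X.
Moles: n_A = 1 − X; n_B = X; n_D = X; n_I = 2.39 (inert).
n_T = Σnᵢ = 3.39 + X.
With p_i = (n_i/n_T)P, K = p_B p_D / (p_A).
Equating to 0.177 bar and solving on 0 < X < 1: X = 0.489.

X = 0.489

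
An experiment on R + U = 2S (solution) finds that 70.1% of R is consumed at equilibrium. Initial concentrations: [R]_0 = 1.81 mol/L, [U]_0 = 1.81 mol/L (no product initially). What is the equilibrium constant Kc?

Kc = 22

Let X = conversion of R.
Concentrations: [R] = 1.81 − 1.81X; [U] = 1.81 − 1.81X; [S] = 3.62X.
At X = 0.701: [R] = 0.541, [U] = 0.541, [S] = 2.54.
Kc = [S]^2 / ([R] [U]) = 22.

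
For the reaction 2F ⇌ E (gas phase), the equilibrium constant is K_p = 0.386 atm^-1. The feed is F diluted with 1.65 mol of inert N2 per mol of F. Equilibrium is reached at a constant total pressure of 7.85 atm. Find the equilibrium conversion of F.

Let X = conversion of F (basis 1 mol F); extent of reaction ξ = 0.5X.
Species balance: n_F = 1 − X; n_E = 0.5X; n_I = 1.65 (inert).
n_T = Σnᵢ = 2.65 − 0.5X.
Mole fractions y_i = n_i/n_T; K_p = p_E / (p_F^2) with p_i = y_i·P.
Setting this equal to 0.386 atm^-1 and taking the physical root (0 < X < 1) gives X = 0.540.

X = 0.540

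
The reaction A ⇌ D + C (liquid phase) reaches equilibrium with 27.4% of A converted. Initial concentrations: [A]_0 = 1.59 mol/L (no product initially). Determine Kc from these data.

Kc = 0.164 mol/L

Let X = conversion of A.
Concentrations: [A] = 1.59 − 1.59X; [D] = 1.59X; [C] = 1.59X.
At X = 0.274: [A] = 1.15, [D] = 0.436, [C] = 0.436.
Kc = [D] [C] / ([A]) = 0.164 mol/L.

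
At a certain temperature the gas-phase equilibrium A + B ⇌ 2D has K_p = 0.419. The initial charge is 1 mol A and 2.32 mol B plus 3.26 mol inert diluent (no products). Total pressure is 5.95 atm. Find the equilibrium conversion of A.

Let X = conversion of A (basis 1 mol A); extent of reaction ξ = X.
Mole table: n_A = 1 − X; n_B = 2.32 − X; n_D = 2X; n_I = 3.26 (inert).
n_T stays at 6.58 (no change in mole number).
With p_i = (n_i/n_T)P, K_p = p_D^2 / (p_A p_B).
This yields a degree-2 equation in X; solving on (0,1), X = 0.362.

X = 0.362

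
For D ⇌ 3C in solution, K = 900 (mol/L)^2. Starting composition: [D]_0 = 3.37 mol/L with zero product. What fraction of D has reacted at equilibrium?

X = 0.815

Let X = conversion of D; extent ξ = 3.37·X mol/L.
Concentrations: [D] = 3.37 − 3.37X; [C] = 10.1X.
K = [C]^3 / ([D]).
Setting equal to 900 and solving for X on (0,1) gives X = 0.815.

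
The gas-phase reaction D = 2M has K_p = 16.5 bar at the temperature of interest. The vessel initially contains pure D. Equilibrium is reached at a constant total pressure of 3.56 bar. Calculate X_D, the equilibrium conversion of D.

Take 1 mol D as basis and let X be its fractional conversion, so ξ = X.
Moles: n_D = 1 − X; n_M = 2X.
n_T = Σnᵢ = 1 + X.
With p_i = (n_i/n_T)P, K_p = p_M^2 / (p_D).
Equating to 16.5 bar and solving on 0 < X < 1: X = 0.733.

X = 0.733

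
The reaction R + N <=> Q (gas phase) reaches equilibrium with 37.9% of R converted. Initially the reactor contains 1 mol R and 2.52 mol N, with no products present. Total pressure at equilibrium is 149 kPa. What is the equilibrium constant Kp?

Basis: 1 mol R initially; let X = conversion of R. Extent ξ = X.
Species balance: n_R = 1 − X; n_N = 2.52 − X; n_Q = X.
Summing: n_T = 3.52 − X.
At X = 0.379: n_R = 0.621, n_N = 2.14, n_Q = 0.379, n_T = 3.14.
p_i = (n_i/n_T)·P. Kp = p_Q / (p_R p_N) = 0.00601 kPa^-1.

Kp = 0.00601 kPa^-1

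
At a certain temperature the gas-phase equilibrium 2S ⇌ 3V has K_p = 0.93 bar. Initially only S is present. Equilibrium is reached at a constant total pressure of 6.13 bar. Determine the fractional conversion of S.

X = 0.295

Take 1 mol S as basis and let X be its fractional conversion, so ξ = 0.5X.
At extent ξ: n_S = 1 − X; n_V = 1.5X.
Total moles n_T = 1 + 0.5X.
With p_i = (n_i/n_T)P, K_p = p_V^3 / (p_S^2).
Equating to 0.93 bar and solving on 0 < X < 1: X = 0.295.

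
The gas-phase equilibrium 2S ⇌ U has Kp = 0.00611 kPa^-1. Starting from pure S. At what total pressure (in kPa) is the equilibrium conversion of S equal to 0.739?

P = 560 kPa

Basis: 1 mol S initially; let X = conversion of S. Extent ξ = 0.5X.
Moles: n_S = 1 − X; n_U = 0.5X.
Total moles n_T = 1 − 0.5X.
Kp = p_U / (p_S^2) with p_i = (n_i/n_T)·P.
At X = 0.739: the mole-fraction product g(X) = Π y_i^ν_i = 3.42. Since Kp = g(X)·P^{-1}, P = (g/Kp)^(1/1) = (3.42/0.00611)^(1/1) = 560 kPa.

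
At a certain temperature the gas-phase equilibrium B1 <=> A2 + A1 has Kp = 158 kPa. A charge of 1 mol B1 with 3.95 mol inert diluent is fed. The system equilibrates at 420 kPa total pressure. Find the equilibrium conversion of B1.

X = 0.743

Let X = conversion of B1 (basis 1 mol B1); extent of reaction ξ = X.
Moles: n_B1 = 1 − X; n_A2 = X; n_A1 = X; n_I = 3.95 (inert).
Total moles n_T = 4.95 + X.
Mole fractions y_i = n_i/n_T; Kp = p_A2 p_A1 / (p_B1) with p_i = y_i·P.
This yields a degree-2 equation in X; solving on (0,1), X = 0.743.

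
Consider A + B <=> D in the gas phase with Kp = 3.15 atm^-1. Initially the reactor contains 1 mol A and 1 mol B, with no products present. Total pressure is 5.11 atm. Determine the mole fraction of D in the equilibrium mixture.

Basis: 1 mol A initially; let X = conversion of A. Extent ξ = X.
Mole table: n_A = 1 − X; n_B = 1 − X; n_D = X.
Total moles n_T = 2 − X.
With p_i = (n_i/n_T)P, Kp = p_D / (p_A p_B).
Substituting and setting equal to 3.15 atm^-1 gives a polynomial in X; the root in (0,1) is X = 0.758.
Then n_D = 0.758, n_T = 1.24, so y_D = 0.611.

y_D = 0.611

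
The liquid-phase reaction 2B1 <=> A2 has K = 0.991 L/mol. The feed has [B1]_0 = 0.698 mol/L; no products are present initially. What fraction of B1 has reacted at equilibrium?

Let X = conversion of B1; extent ξ = 0.698X/2 mol/L.
Concentrations: [B1] = 0.698 − 0.698X; [A2] = 0.349X.
K = [A2] / ([B1]^2).
Setting equal to 0.991 and solving for X on (0,1) gives X = 0.438.

X = 0.438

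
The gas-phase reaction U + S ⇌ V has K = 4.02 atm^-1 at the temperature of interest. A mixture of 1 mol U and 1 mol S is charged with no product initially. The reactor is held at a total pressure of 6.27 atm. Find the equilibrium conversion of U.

X = 0.805

Let X = conversion of U (basis 1 mol U); extent of reaction ξ = X.
Species balance: n_U = 1 − X; n_S = 1 − X; n_V = X.
Total moles n_T = 2 − X.
y_i = n_i/n_T, p_i = y_i·P. K = p_V / (p_U p_S).
Substituting and setting equal to 4.02 atm^-1 gives a polynomial in X; the root in (0,1) is X = 0.805.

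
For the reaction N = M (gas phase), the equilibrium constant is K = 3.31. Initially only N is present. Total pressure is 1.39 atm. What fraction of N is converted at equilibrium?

X = 0.768

Basis: 1 mol N initially; let X = conversion of N. Extent ξ = X.
At extent ξ: n_N = 1 − X; n_M = X.
Since Δν = 0, n_T = 1 throughout.
y_i = n_i/n_T, p_i = y_i·P. K = p_M / (p_N).
Setting this equal to 3.31 and taking the physical root (0 < X < 1) gives X = 0.768.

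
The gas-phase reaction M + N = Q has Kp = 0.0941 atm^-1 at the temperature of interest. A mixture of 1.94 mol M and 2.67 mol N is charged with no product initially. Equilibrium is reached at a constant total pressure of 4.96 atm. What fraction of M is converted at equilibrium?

Basis: 1.94 mol M initially; let X = conversion of M. Extent ξ = 1.94X.
Mole table: n_M = 1.94 − 1.94X; n_N = 2.67 − 1.94X; n_Q = 1.94X.
Total moles n_T = 4.61 − 1.94X.
y_i = n_i/n_T, p_i = y_i·P. Kp = p_Q / (p_M p_N).
Substituting and setting equal to 0.0941 atm^-1 gives a polynomial in X; the root in (0,1) is X = 0.201.

X = 0.201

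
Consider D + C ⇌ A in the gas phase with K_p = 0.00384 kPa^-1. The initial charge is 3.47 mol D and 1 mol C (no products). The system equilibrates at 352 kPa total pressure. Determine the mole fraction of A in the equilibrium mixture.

Take 1 mol C as basis and let X be its fractional conversion, so ξ = X.
Moles: n_D = 3.47 − X; n_C = 1 − X; n_A = X.
Total moles n_T = 4.47 − X.
With p_i = (n_i/n_T)P, K_p = p_A / (p_D p_C).
This yields a degree-2 equation in X; solving on (0,1), X = 0.503.
Then n_A = 0.503, n_T = 3.97, so y_A = 0.127.

y_A = 0.127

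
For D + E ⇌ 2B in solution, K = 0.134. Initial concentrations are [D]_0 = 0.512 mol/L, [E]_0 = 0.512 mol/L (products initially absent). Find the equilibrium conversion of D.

X = 0.155

Let X = conversion of D; extent ξ = 0.512·X mol/L.
Concentrations: [D] = 0.512 − 0.512X; [E] = 0.512 − 0.512X; [B] = 1.02X.
K = [B]^2 / ([D] [E]).
Equating to 0.134: the physical root is X = 0.155.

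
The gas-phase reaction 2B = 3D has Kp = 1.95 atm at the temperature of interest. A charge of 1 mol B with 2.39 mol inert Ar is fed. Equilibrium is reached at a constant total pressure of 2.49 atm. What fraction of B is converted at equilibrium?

Take 1 mol B as basis and let X be its fractional conversion, so ξ = 0.5X.
Mole table: n_B = 1 − X; n_D = 1.5X; n_I = 2.39 (inert).
n_T = Σnᵢ = 3.39 + 0.5X.
With p_i = (n_i/n_T)P, Kp = p_D^3 / (p_B^2).
Setting this equal to 1.95 atm and taking the physical root (0 < X < 1) gives X = 0.554.

X = 0.554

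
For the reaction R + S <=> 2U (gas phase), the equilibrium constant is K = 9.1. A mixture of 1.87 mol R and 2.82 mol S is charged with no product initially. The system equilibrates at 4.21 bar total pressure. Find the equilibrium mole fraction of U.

Let X = conversion of R (basis 1.87 mol R); extent of reaction ξ = 1.87X.
Species balance: n_R = 1.87 − 1.87X; n_S = 2.82 − 1.87X; n_U = 3.74X.
Since Δν = 0, n_T = 4.69 throughout.
Mole fractions y_i = n_i/n_T; K = p_U^2 / (p_R p_S) with p_i = y_i·P.
Substituting and setting equal to 9.1 gives a polynomial in X; the root in (0,1) is X = 0.716.
Then n_U = 2.68, n_T = 4.69, so y_U = 0.571.

y_U = 0.571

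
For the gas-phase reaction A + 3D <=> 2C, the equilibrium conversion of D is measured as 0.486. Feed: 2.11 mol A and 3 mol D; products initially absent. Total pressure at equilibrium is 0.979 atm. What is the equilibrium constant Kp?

Kp = 2.83 atm^-2

Basis: 3 mol D initially; let X = conversion of D. Extent ξ = X.
Moles: n_A = 2.11 − X; n_D = 3 − 3X; n_C = 2X.
n_T = Σnᵢ = 5.11 − 2X.
At X = 0.486: n_A = 1.62, n_D = 1.54, n_C = 0.972, n_T = 4.14.
p_i = (n_i/n_T)·P. Kp = p_C^2 / (p_A p_D^3) = 2.83 atm^-2.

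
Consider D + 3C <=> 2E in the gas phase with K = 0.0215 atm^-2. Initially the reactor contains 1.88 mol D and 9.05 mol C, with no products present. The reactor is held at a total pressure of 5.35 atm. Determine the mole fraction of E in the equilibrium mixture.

y_E = 0.164

Basis: 1.88 mol D initially; let X = conversion of D. Extent ξ = 1.88X.
Species balance: n_D = 1.88 − 1.88X; n_C = 9.05 − 5.64X; n_E = 3.76X.
n_T = Σnᵢ = 10.9 − 3.76X.
With p_i = (n_i/n_T)P, K = p_E^2 / (p_D p_C^3).
This yields a degree-4 equation in X; solving on (0,1), X = 0.410.
Then n_E = 1.54, n_T = 9.39, so y_E = 0.164.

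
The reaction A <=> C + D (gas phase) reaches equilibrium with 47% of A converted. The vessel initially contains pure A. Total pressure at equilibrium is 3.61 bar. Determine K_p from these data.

Let X = conversion of A (basis 1 mol A); extent of reaction ξ = X.
Species balance: n_A = 1 − X; n_C = X; n_D = X.
Total moles n_T = 1 + X.
At X = 0.47: n_A = 0.53, n_C = 0.47, n_D = 0.47, n_T = 1.47.
p_i = (n_i/n_T)·P. K_p = p_C p_D / (p_A) = 1.02 bar.

K_p = 1.02 bar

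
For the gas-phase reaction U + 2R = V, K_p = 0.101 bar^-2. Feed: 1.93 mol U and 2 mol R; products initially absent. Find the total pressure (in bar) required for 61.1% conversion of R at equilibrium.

Take 2 mol R as basis and let X be its fractional conversion, so ξ = X.
Mole table: n_U = 1.93 − X; n_R = 2 − 2X; n_V = X.
n_T = Σnᵢ = 3.93 − 2X.
K_p = p_V / (p_U p_R^2) with p_i = (n_i/n_T)·P.
At X = 0.611: the mole-fraction product g(X) = Π y_i^ν_i = 5.612. Since K_p = g(X)·P^{-2}, P = (g/K_p)^(1/2) = (5.612/0.101)^(1/2) = 7.45 bar.

P = 7.45 bar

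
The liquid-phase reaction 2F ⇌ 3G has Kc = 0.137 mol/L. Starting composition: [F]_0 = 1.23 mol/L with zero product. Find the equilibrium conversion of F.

X = 0.262

Let X = conversion of F; extent ξ = 1.23X/2 mol/L.
Concentrations: [F] = 1.23 − 1.23X; [G] = 1.84X.
Kc = [G]^3 / ([F]^2).
Setting equal to 0.137 and solving for X on (0,1) gives X = 0.262.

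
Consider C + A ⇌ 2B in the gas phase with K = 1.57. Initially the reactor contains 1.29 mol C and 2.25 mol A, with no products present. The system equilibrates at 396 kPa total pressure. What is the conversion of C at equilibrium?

X = 0.497

Let X = conversion of C (basis 1.29 mol C); extent of reaction ξ = 1.29X.
At extent ξ: n_C = 1.29 − 1.29X; n_A = 2.25 − 1.29X; n_B = 2.58X.
Total moles n_T = 3.54 (Δν = 0, constant).
Mole fractions y_i = n_i/n_T; K = p_B^2 / (p_C p_A) with p_i = y_i·P.
Equating to 1.57 and solving on 0 < X < 1: X = 0.497.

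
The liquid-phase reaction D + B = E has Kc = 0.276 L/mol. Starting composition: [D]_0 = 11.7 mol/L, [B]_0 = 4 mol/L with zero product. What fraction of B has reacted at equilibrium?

Let X = conversion of B; extent ξ = 4·X mol/L.
Concentrations: [D] = 11.7 − 4X; [B] = 4 − 4X; [E] = 4X.
Kc = [E] / ([D] [B]).
This equals 0.276 at X = 0.710 (the root in 0 < X < 1).

X = 0.710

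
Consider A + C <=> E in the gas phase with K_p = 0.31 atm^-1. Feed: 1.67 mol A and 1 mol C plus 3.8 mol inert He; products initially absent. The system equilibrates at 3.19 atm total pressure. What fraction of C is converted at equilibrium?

Take 1 mol C as basis and let X be its fractional conversion, so ξ = X.
Mole table: n_A = 1.67 − X; n_C = 1 − X; n_E = X; n_I = 3.8 (inert).
n_T = Σnᵢ = 6.47 − X.
Mole fractions y_i = n_i/n_T; K_p = p_E / (p_A p_C) with p_i = y_i·P.
Equating to 0.31 atm^-1 and solving on 0 < X < 1: X = 0.189.

X = 0.189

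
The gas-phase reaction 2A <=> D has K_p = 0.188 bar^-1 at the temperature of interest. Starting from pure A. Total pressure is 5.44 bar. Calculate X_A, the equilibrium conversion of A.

Let X = conversion of A (basis 1 mol A); extent of reaction ξ = 0.5X.
Species balance: n_A = 1 − X; n_D = 0.5X.
Total moles n_T = 1 − 0.5X.
Mole fractions y_i = n_i/n_T; K_p = p_D / (p_A^2) with p_i = y_i·P.
Substituting and setting equal to 0.188 bar^-1 gives a polynomial in X; the root in (0,1) is X = 0.557.

X = 0.557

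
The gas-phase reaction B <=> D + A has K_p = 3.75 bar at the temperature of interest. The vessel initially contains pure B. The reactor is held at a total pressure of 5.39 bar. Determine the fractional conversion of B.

X = 0.641

Take 1 mol B as basis and let X be its fractional conversion, so ξ = X.
Species balance: n_B = 1 − X; n_D = X; n_A = X.
n_T = Σnᵢ = 1 + X.
Mole fractions y_i = n_i/n_T; K_p = p_D p_A / (p_B) with p_i = y_i·P.
This yields a degree-2 equation in X; solving on (0,1), X = 0.641.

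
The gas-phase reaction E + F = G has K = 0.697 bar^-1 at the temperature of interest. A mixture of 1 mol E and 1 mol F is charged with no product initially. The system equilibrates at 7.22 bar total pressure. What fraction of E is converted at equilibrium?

Take 1 mol E as basis and let X be its fractional conversion, so ξ = X.
Mole table: n_E = 1 − X; n_F = 1 − X; n_G = X.
Total moles n_T = 2 − X.
With p_i = (n_i/n_T)P, K = p_G / (p_E p_F).
This yields a degree-2 equation in X; solving on (0,1), X = 0.593.

X = 0.593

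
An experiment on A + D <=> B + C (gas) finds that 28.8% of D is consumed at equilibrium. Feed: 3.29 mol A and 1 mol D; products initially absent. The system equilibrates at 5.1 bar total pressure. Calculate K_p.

Let X = conversion of D (basis 1 mol D); extent of reaction ξ = X.
Species balance: n_A = 3.29 − X; n_D = 1 − X; n_B = X; n_C = X.
n_T stays at 4.29 (no change in mole number).
At X = 0.288: n_A = 3, n_D = 0.712, n_B = 0.288, n_C = 0.288, n_T = 4.29.
p_i = (n_i/n_T)·P. K_p = p_B p_C / (p_A p_D) = 0.0388.

K_p = 0.0388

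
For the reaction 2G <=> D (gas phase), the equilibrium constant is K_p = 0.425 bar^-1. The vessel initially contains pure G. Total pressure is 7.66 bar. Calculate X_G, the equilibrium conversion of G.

X = 0.733

Let X = conversion of G (basis 1 mol G); extent of reaction ξ = 0.5X.
Mole table: n_G = 1 − X; n_D = 0.5X.
Total moles n_T = 1 − 0.5X.
y_i = n_i/n_T, p_i = y_i·P. K_p = p_D / (p_G^2).
Equating to 0.425 bar^-1 and solving on 0 < X < 1: X = 0.733.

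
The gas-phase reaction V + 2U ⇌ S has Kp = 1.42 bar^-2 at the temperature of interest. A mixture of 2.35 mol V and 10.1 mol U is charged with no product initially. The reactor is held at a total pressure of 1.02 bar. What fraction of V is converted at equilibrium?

Basis: 2.35 mol V initially; let X = conversion of V. Extent ξ = 2.35X.
Moles: n_V = 2.35 − 2.35X; n_U = 10.1 − 4.7X; n_S = 2.35X.
n_T = Σnᵢ = 12.4 − 4.7X.
With p_i = (n_i/n_T)P, Kp = p_S / (p_V p_U^2).
Setting this equal to 1.42 bar^-2 and taking the physical root (0 < X < 1) gives X = 0.467.

X = 0.467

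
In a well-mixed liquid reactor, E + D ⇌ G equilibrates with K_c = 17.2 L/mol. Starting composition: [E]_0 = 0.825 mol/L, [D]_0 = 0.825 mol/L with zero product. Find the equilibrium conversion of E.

Let X = conversion of E; extent ξ = 0.825·X mol/L.
Concentrations: [E] = 0.825 − 0.825X; [D] = 0.825 − 0.825X; [G] = 0.825X.
K_c = [G] / ([E] [D]).
Setting equal to 17.2 and solving for X on (0,1) gives X = 0.767.

X = 0.767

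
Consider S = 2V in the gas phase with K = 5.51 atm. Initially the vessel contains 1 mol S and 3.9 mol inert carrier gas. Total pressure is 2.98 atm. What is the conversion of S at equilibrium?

X = 0.772

Basis: 1 mol S initially; let X = conversion of S. Extent ξ = X.
Species balance: n_S = 1 − X; n_V = 2X; n_I = 3.9 (inert).
n_T = Σnᵢ = 4.9 + X.
With p_i = (n_i/n_T)P, K = p_V^2 / (p_S).
This yields a degree-2 equation in X; solving on (0,1), X = 0.772.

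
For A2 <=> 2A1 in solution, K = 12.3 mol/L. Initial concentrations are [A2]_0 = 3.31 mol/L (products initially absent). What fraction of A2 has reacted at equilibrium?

X = 0.605

Let X = conversion of A2; extent ξ = 3.31·X mol/L.
Concentrations: [A2] = 3.31 − 3.31X; [A1] = 6.62X.
K = [A1]^2 / ([A2]).
Equating to 12.3 mol/L: the physical root is X = 0.605.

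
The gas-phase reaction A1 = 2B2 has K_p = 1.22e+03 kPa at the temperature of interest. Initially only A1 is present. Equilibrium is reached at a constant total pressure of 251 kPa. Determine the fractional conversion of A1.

X = 0.741

Take 1 mol A1 as basis and let X be its fractional conversion, so ξ = X.
Species balance: n_A1 = 1 − X; n_B2 = 2X.
Total moles n_T = 1 + X.
y_i = n_i/n_T, p_i = y_i·P. K_p = p_B2^2 / (p_A1).
Substituting and setting equal to 1.22e+03 kPa gives a polynomial in X; the root in (0,1) is X = 0.741.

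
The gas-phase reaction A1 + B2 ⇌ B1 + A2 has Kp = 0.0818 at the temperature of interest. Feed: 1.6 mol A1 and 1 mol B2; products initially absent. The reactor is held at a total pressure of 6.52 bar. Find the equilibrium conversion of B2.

X = 0.279

Basis: 1 mol B2 initially; let X = conversion of B2. Extent ξ = X.
Species balance: n_A1 = 1.6 − X; n_B2 = 1 − X; n_B1 = X; n_A2 = X.
Since Δν = 0, n_T = 2.6 throughout.
Mole fractions y_i = n_i/n_T; Kp = p_B1 p_A2 / (p_A1 p_B2) with p_i = y_i·P.
This yields a degree-2 equation in X; solving on (0,1), X = 0.279.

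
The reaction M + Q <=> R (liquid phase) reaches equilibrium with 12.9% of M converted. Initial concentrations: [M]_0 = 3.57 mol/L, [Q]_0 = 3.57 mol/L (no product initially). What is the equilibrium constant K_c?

K_c = 0.0476 L/mol

Let X = conversion of M.
Concentrations: [M] = 3.57 − 3.57X; [Q] = 3.57 − 3.57X; [R] = 3.57X.
At X = 0.129: [M] = 3.11, [Q] = 3.11, [R] = 0.461.
K_c = [R] / ([M] [Q]) = 0.0476 L/mol.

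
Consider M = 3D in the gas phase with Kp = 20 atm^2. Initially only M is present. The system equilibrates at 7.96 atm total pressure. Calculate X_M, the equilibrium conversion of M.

Let X = conversion of M (basis 1 mol M); extent of reaction ξ = X.
At extent ξ: n_M = 1 − X; n_D = 3X.
Total moles n_T = 1 + 2X.
y_i = n_i/n_T, p_i = y_i·P. Kp = p_D^3 / (p_M).
Equating to 20 atm^2 and solving on 0 < X < 1: X = 0.273.

X = 0.273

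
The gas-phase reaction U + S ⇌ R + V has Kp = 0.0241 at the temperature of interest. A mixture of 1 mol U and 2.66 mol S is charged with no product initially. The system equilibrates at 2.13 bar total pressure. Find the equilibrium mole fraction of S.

Let X = conversion of U (basis 1 mol U); extent of reaction ξ = X.
Moles: n_U = 1 − X; n_S = 2.66 − X; n_R = X; n_V = X.
n_T stays at 3.66 (no change in mole number).
With p_i = (n_i/n_T)P, Kp = p_R p_V / (p_U p_S).
This yields a degree-2 equation in X; solving on (0,1), X = 0.215.
Then n_S = 2.44, n_T = 3.66, so y_S = 0.668.

y_S = 0.668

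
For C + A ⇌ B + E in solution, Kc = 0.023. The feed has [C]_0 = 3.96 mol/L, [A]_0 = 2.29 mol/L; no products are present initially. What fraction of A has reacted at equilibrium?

Let X = conversion of A; extent ξ = 2.29·X mol/L.
Concentrations: [C] = 3.96 − 2.29X; [A] = 2.29 − 2.29X; [B] = 2.29X; [E] = 2.29X.
Kc = [B] [E] / ([C] [A]).
Setting equal to 0.023 and solving for X on (0,1) gives X = 0.172.

X = 0.172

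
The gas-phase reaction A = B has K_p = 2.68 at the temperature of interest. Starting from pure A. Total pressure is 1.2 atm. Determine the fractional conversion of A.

Basis: 1 mol A initially; let X = conversion of A. Extent ξ = X.
At extent ξ: n_A = 1 − X; n_B = X.
n_T stays at 1 (no change in mole number).
y_i = n_i/n_T, p_i = y_i·P. K_p = p_B / (p_A).
This yields a degree-1 equation in X; solving on (0,1), X = 0.728.

X = 0.728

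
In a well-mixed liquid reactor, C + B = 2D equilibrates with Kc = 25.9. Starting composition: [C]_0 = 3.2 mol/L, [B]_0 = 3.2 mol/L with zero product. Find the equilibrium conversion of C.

X = 0.718

Let X = conversion of C; extent ξ = 3.2·X mol/L.
Concentrations: [C] = 3.2 − 3.2X; [B] = 3.2 − 3.2X; [D] = 6.4X.
Kc = [D]^2 / ([C] [B]).
Solving Kc = 25.9 for X ∈ (0,1): X = 0.718.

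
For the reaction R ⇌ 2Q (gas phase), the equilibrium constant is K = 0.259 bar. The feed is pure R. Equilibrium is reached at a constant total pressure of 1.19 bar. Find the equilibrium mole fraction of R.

y_R = 0.630

Basis: 1 mol R initially; let X = conversion of R. Extent ξ = X.
Mole table: n_R = 1 − X; n_Q = 2X.
Total moles n_T = 1 + X.
y_i = n_i/n_T, p_i = y_i·P. K = p_Q^2 / (p_R).
Substituting and setting equal to 0.259 bar gives a polynomial in X; the root in (0,1) is X = 0.227.
Then n_R = 0.773, n_T = 1.23, so y_R = 0.630.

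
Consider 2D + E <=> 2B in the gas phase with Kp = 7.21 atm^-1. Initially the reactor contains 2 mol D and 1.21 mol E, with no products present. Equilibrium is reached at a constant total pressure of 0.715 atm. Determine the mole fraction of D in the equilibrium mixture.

Let X = conversion of D (basis 2 mol D); extent of reaction ξ = X.
Mole table: n_D = 2 − 2X; n_E = 1.21 − X; n_B = 2X.
n_T = Σnᵢ = 3.21 − X.
With p_i = (n_i/n_T)P, Kp = p_B^2 / (p_D^2 p_E).
Substituting and setting equal to 7.21 atm^-1 gives a polynomial in X; the root in (0,1) is X = 0.533.
Then n_D = 0.934, n_T = 2.68, so y_D = 0.349.

y_D = 0.349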